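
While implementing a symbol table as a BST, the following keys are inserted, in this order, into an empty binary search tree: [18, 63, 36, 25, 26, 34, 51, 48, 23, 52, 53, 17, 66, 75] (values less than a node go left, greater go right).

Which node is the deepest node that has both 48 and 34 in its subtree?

18: root
63: right child of 18 (depth 1)
36: left child of 63 (depth 2)
25: left child of 36 (depth 3)
26: right child of 25 (depth 4)
34: right child of 26 (depth 5)
51: right child of 36 (depth 3)
48: left child of 51 (depth 4)
23: left child of 25 (depth 4)
52: right child of 51 (depth 4)
53: right child of 52 (depth 5)
17: left child of 18 (depth 1)
66: right child of 63 (depth 2)
75: right child of 66 (depth 3)

Path to 48: 18 → 63 → 36 → 51 → 48
Path to 34: 18 → 63 → 36 → 25 → 26 → 34
The paths share a prefix ending at 36, then split left and right.

36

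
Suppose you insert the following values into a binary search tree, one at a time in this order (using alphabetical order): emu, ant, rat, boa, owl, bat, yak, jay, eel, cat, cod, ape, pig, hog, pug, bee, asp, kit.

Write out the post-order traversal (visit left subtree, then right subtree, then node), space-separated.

asp ape bee bat cod cat eel boa ant hog kit jay pug pig owl yak rat emu

Insert emu: tree is empty, so emu becomes the root.
Insert ant: ant < emu → go left. Place as left child of emu.
Insert rat: rat > emu → go right. Place as right child of emu.
Insert boa: boa < emu → go left; boa > ant → go right. Place as right child of ant.
Insert owl: owl > emu → go right; owl < rat → go left. Place as left child of rat.
Insert bat: bat < emu → go left; bat > ant → go right; bat < boa → go left. Place as left child of boa.
Insert yak: yak > emu → go right; yak > rat → go right. Place as right child of rat.
Insert jay: jay > emu → go right; jay < rat → go left; jay < owl → go left. Place as left child of owl.
Insert eel: eel < emu → go left; eel > ant → go right; eel > boa → go right. Place as right child of boa.
Insert cat: cat < emu → go left; cat > ant → go right; cat > boa → go right; cat < eel → go left. Place as left child of eel.
Insert cod: cod < emu → go left; cod > ant → go right; cod > boa → go right; cod < eel → go left; cod > cat → go right. Place as right child of cat.
Insert ape: ape < emu → go left; ape > ant → go right; ape < boa → go left; ape < bat → go left. Place as left child of bat.
Insert pig: pig > emu → go right; pig < rat → go left; pig > owl → go right. Place as right child of owl.
Insert hog: hog > emu → go right; hog < rat → go left; hog < owl → go left; hog < jay → go left. Place as left child of jay.
Insert pug: pug > emu → go right; pug < rat → go left; pug > owl → go right; pug > pig → go right. Place as right child of pig.
Insert bee: bee < emu → go left; bee > ant → go right; bee < boa → go left; bee > bat → go right. Place as right child of bat.
Insert asp: asp < emu → go left; asp > ant → go right; asp < boa → go left; asp < bat → go left; asp > ape → go right. Place as right child of ape.
Insert kit: kit > emu → go right; kit < rat → go left; kit < owl → go left; kit > jay → go right. Place as right child of jay.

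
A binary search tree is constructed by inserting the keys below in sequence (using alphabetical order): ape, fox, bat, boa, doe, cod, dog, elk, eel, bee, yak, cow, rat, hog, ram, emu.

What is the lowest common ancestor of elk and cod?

doe

ape: root
fox: right child of ape (depth 1)
bat: left child of fox (depth 2)
boa: right child of bat (depth 3)
doe: right child of boa (depth 4)
cod: left child of doe (depth 5)
dog: right child of doe (depth 5)
elk: right child of dog (depth 6)
eel: left child of elk (depth 7)
bee: left child of boa (depth 4)
yak: right child of fox (depth 2)
cow: right child of cod (depth 6)
rat: left child of yak (depth 3)
hog: left child of rat (depth 4)
ram: right child of hog (depth 5)
emu: right child of elk (depth 7)

Path to elk: ape → fox → bat → boa → doe → dog → elk
Path to cod: ape → fox → bat → boa → doe → cod
The paths share a prefix ending at doe, then split left and right.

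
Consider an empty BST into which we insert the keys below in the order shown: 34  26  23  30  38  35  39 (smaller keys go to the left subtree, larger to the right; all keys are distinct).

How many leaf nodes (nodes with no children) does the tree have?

4

Resulting structure (node: left, right):
  34: L=26, R=38
  26: L=23, R=30
  23: L=–, R=–
  30: L=–, R=–
  38: L=35, R=39
  35: L=–, R=–
  39: L=–, R=–

Leaves: 23, 30, 35, 39 — 4 in total.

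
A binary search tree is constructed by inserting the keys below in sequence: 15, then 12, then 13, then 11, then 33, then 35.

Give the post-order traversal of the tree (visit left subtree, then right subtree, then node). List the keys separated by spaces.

Insert 15: tree is empty, so 15 becomes the root.
Insert 12: 12 < 15 → go left. Place as left child of 15.
Insert 13: 13 < 15 → go left; 13 > 12 → go right. Place as right child of 12.
Insert 11: 11 < 15 → go left; 11 < 12 → go left. Place as left child of 12.
Insert 33: 33 > 15 → go right. Place as right child of 15.
Insert 35: 35 > 15 → go right; 35 > 33 → go right. Place as right child of 33.

11 13 12 35 33 15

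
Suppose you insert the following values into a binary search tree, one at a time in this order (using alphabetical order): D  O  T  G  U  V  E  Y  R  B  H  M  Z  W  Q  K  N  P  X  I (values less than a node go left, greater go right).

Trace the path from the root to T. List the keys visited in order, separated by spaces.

D O T

Insert D: tree is empty, so D becomes the root.
Insert O: O > D → go right. Place as right child of D.
Insert T: T > D → go right; T > O → go right. Place as right child of O.
Insert G: G > D → go right; G < O → go left. Place as left child of O.
Insert U: U > D → go right; U > O → go right; U > T → go right. Place as right child of T.
Insert V: V > D → go right; V > O → go right; V > T → go right; V > U → go right. Place as right child of U.
Insert E: E > D → go right; E < O → go left; E < G → go left. Place as left child of G.
Insert Y: Y > D → go right; Y > O → go right; Y > T → go right; Y > U → go right; Y > V → go right. Place as right child of V.
Insert R: R > D → go right; R > O → go right; R < T → go left. Place as left child of T.
Insert B: B < D → go left. Place as left child of D.
Insert H: H > D → go right; H < O → go left; H > G → go right. Place as right child of G.
Insert M: M > D → go right; M < O → go left; M > G → go right; M > H → go right. Place as right child of H.
Insert Z: Z > D → go right; Z > O → go right; Z > T → go right; Z > U → go right; Z > V → go right; Z > Y → go right. Place as right child of Y.
Insert W: W > D → go right; W > O → go right; W > T → go right; W > U → go right; W > V → go right; W < Y → go left. Place as left child of Y.
Insert Q: Q > D → go right; Q > O → go right; Q < T → go left; Q < R → go left. Place as left child of R.
Insert K: K > D → go right; K < O → go left; K > G → go right; K > H → go right; K < M → go left. Place as left child of M.
Insert N: N > D → go right; N < O → go left; N > G → go right; N > H → go right; N > M → go right. Place as right child of M.
Insert P: P > D → go right; P > O → go right; P < T → go left; P < R → go left; P < Q → go left. Place as left child of Q.
Insert X: X > D → go right; X > O → go right; X > T → go right; X > U → go right; X > V → go right; X < Y → go left; X > W → go right. Place as right child of W.
Insert I: I > D → go right; I < O → go left; I > G → go right; I > H → go right; I < M → go left; I < K → go left. Place as left child of K.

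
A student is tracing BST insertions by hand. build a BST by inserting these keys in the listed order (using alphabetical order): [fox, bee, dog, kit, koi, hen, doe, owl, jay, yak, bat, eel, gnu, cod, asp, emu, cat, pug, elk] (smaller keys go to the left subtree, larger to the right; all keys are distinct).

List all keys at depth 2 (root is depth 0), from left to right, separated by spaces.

Resulting structure (node: left, right):
  fox: L=bee, R=kit
  bee: L=bat, R=dog
  dog: L=doe, R=eel
  kit: L=hen, R=koi
  koi: L=–, R=owl
  hen: L=gnu, R=jay
  doe: L=cod, R=–
  owl: L=–, R=yak
  jay: L=–, R=–
  yak: L=pug, R=–
  bat: L=asp, R=–
  eel: L=–, R=emu
  gnu: L=–, R=–
  cod: L=cat, R=–
  asp: L=–, R=–
  emu: L=elk, R=–
  cat: L=–, R=–
  pug: L=–, R=–
  elk: L=–, R=–

bat dog hen koi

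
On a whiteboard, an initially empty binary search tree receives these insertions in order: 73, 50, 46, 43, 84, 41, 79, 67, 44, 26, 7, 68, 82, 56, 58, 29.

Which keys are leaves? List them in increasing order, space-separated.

Resulting structure (node: left, right):
  73: L=50, R=84
  50: L=46, R=67
  46: L=43, R=–
  43: L=41, R=44
  84: L=79, R=–
  41: L=26, R=–
  79: L=–, R=82
  67: L=56, R=68
  44: L=–, R=–
  26: L=7, R=29
  7: L=–, R=–
  68: L=–, R=–
  82: L=–, R=–
  56: L=–, R=58
  58: L=–, R=–
  29: L=–, R=–

7 29 44 58 68 82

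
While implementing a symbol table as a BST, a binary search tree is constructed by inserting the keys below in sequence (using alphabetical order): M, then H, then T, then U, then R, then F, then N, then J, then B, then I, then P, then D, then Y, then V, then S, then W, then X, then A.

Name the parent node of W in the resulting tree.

M: root
H: left child of M (depth 1)
T: right child of M (depth 1)
U: right child of T (depth 2)
R: left child of T (depth 2)
F: left child of H (depth 2)
N: left child of R (depth 3)
J: right child of H (depth 2)
B: left child of F (depth 3)
I: left child of J (depth 3)
P: right child of N (depth 4)
D: right child of B (depth 4)
Y: right child of U (depth 3)
V: left child of Y (depth 4)
S: right child of R (depth 3)
W: right child of V (depth 5)
X: right child of W (depth 6)
A: left child of B (depth 4)

V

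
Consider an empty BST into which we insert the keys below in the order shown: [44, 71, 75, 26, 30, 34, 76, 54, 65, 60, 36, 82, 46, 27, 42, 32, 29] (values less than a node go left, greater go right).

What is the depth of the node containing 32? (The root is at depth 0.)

44: root
71: right child of 44 (depth 1)
75: right child of 71 (depth 2)
26: left child of 44 (depth 1)
30: right child of 26 (depth 2)
34: right child of 30 (depth 3)
76: right child of 75 (depth 3)
54: left child of 71 (depth 2)
65: right child of 54 (depth 3)
60: left child of 65 (depth 4)
36: right child of 34 (depth 4)
82: right child of 76 (depth 4)
46: left child of 54 (depth 3)
27: left child of 30 (depth 3)
42: right child of 36 (depth 5)
32: left child of 34 (depth 4)
29: right child of 27 (depth 4)

Path to 32: 44 → 26 → 30 → 34 → 32, which is 4 edges.

4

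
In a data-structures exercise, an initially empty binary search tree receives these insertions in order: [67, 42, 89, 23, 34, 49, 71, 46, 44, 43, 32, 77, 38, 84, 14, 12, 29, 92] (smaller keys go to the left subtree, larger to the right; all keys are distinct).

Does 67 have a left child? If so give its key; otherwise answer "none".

Resulting structure (node: left, right):
  67: L=42, R=89
  42: L=23, R=49
  89: L=71, R=92
  23: L=14, R=34
  34: L=32, R=38
  49: L=46, R=–
  71: L=–, R=77
  46: L=44, R=–
  44: L=43, R=–
  43: L=–, R=–
  32: L=29, R=–
  77: L=–, R=84
  38: L=–, R=–
  84: L=–, R=–
  14: L=12, R=–
  12: L=–, R=–
  29: L=–, R=–
  92: L=–, R=–

42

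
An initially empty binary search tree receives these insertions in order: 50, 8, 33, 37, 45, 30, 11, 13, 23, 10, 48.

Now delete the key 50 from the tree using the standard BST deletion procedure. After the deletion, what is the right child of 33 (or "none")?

37

Resulting structure (node: left, right):
  50: L=8, R=–
  8: L=–, R=33
  33: L=30, R=37
  37: L=–, R=45
  45: L=–, R=48
  30: L=11, R=–
  11: L=10, R=13
  13: L=–, R=23
  23: L=–, R=–
  10: L=–, R=–
  48: L=–, R=–

Delete 50 (at most one child — splice it out).
After deletion, 33's right child: 37.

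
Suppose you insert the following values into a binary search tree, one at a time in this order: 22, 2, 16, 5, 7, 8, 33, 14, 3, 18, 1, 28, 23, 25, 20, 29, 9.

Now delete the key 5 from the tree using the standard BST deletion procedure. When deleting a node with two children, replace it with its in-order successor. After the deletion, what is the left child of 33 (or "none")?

28

Resulting structure (node: left, right):
  22: L=2, R=33
  2: L=1, R=16
  16: L=5, R=18
  5: L=3, R=7
  7: L=–, R=8
  8: L=–, R=14
  33: L=28, R=–
  14: L=9, R=–
  3: L=–, R=–
  18: L=–, R=20
  1: L=–, R=–
  28: L=23, R=29
  23: L=–, R=25
  25: L=–, R=–
  20: L=–, R=–
  29: L=–, R=–
  9: L=–, R=–

Delete 5 (two children — replace with in-order successor).
After deletion, 33's left child: 28.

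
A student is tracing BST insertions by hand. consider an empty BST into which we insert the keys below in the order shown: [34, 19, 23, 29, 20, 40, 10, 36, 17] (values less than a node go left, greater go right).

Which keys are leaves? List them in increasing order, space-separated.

17 20 29 36

Insert 34: tree is empty, so 34 becomes the root.
Insert 19: 19 < 34 → go left. Place as left child of 34.
Insert 23: 23 < 34 → go left; 23 > 19 → go right. Place as right child of 19.
Insert 29: 29 < 34 → go left; 29 > 19 → go right; 29 > 23 → go right. Place as right child of 23.
Insert 20: 20 < 34 → go left; 20 > 19 → go right; 20 < 23 → go left. Place as left child of 23.
Insert 40: 40 > 34 → go right. Place as right child of 34.
Insert 10: 10 < 34 → go left; 10 < 19 → go left. Place as left child of 19.
Insert 36: 36 > 34 → go right; 36 < 40 → go left. Place as left child of 40.
Insert 17: 17 < 34 → go left; 17 < 19 → go left; 17 > 10 → go right. Place as right child of 10.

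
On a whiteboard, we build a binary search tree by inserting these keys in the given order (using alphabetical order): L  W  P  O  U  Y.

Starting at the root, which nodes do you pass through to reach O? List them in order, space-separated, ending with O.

L: root
W: right child of L (depth 1)
P: left child of W (depth 2)
O: left child of P (depth 3)
U: right child of P (depth 3)
Y: right child of W (depth 2)

L W P O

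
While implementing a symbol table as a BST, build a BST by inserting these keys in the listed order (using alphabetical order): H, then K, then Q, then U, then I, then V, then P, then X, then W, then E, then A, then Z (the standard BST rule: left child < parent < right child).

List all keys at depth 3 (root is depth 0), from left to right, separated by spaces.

Resulting structure (node: left, right):
  H: L=E, R=K
  K: L=I, R=Q
  Q: L=P, R=U
  U: L=–, R=V
  I: L=–, R=–
  V: L=–, R=X
  P: L=–, R=–
  X: L=W, R=Z
  W: L=–, R=–
  E: L=A, R=–
  A: L=–, R=–
  Z: L=–, R=–

P U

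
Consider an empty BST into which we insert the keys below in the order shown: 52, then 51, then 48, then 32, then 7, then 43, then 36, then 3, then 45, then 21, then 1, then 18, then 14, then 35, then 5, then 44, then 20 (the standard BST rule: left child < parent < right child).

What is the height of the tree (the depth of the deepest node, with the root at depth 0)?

52: root
51: left child of 52 (depth 1)
48: left child of 51 (depth 2)
32: left child of 48 (depth 3)
7: left child of 32 (depth 4)
43: right child of 32 (depth 4)
36: left child of 43 (depth 5)
3: left child of 7 (depth 5)
45: right child of 43 (depth 5)
21: right child of 7 (depth 5)
1: left child of 3 (depth 6)
18: left child of 21 (depth 6)
14: left child of 18 (depth 7)
35: left child of 36 (depth 6)
5: right child of 3 (depth 6)
44: left child of 45 (depth 6)
20: right child of 18 (depth 7)

The deepest node is 14 at depth 7.

7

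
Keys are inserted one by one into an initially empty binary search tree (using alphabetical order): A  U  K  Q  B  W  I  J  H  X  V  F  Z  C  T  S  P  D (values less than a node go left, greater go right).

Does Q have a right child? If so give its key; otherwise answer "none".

T

A: root
U: right child of A (depth 1)
K: left child of U (depth 2)
Q: right child of K (depth 3)
B: left child of K (depth 3)
W: right child of U (depth 2)
I: right child of B (depth 4)
J: right child of I (depth 5)
H: left child of I (depth 5)
X: right child of W (depth 3)
V: left child of W (depth 3)
F: left child of H (depth 6)
Z: right child of X (depth 4)
C: left child of F (depth 7)
T: right child of Q (depth 4)
S: left child of T (depth 5)
P: left child of Q (depth 4)
D: right child of C (depth 8)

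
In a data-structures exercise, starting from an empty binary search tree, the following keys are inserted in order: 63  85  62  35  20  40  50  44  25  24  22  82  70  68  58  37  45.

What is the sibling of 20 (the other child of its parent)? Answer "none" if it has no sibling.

63: root
85: right child of 63 (depth 1)
62: left child of 63 (depth 1)
35: left child of 62 (depth 2)
20: left child of 35 (depth 3)
40: right child of 35 (depth 3)
50: right child of 40 (depth 4)
44: left child of 50 (depth 5)
25: right child of 20 (depth 4)
24: left child of 25 (depth 5)
22: left child of 24 (depth 6)
82: left child of 85 (depth 2)
70: left child of 82 (depth 3)
68: left child of 70 (depth 4)
58: right child of 50 (depth 5)
37: left child of 40 (depth 4)
45: right child of 44 (depth 6)

20's parent is 35; the other child of 35 is 40.

40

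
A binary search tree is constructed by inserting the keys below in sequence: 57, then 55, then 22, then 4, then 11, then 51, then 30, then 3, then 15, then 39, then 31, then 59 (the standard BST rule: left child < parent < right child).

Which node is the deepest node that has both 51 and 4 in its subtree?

57: root
55: left child of 57 (depth 1)
22: left child of 55 (depth 2)
4: left child of 22 (depth 3)
11: right child of 4 (depth 4)
51: right child of 22 (depth 3)
30: left child of 51 (depth 4)
3: left child of 4 (depth 4)
15: right child of 11 (depth 5)
39: right child of 30 (depth 5)
31: left child of 39 (depth 6)
59: right child of 57 (depth 1)

Path to 51: 57 → 55 → 22 → 51
Path to 4: 57 → 55 → 22 → 4
The paths share a prefix ending at 22, then split left and right.

22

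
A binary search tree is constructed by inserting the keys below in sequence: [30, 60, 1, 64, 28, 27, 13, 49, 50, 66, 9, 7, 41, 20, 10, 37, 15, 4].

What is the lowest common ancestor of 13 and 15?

Insert 30: tree is empty, so 30 becomes the root.
Insert 60: 60 > 30 → go right. Place as right child of 30.
Insert 1: 1 < 30 → go left. Place as left child of 30.
Insert 64: 64 > 30 → go right; 64 > 60 → go right. Place as right child of 60.
Insert 28: 28 < 30 → go left; 28 > 1 → go right. Place as right child of 1.
Insert 27: 27 < 30 → go left; 27 > 1 → go right; 27 < 28 → go left. Place as left child of 28.
Insert 13: 13 < 30 → go left; 13 > 1 → go right; 13 < 28 → go left; 13 < 27 → go left. Place as left child of 27.
Insert 49: 49 > 30 → go right; 49 < 60 → go left. Place as left child of 60.
Insert 50: 50 > 30 → go right; 50 < 60 → go left; 50 > 49 → go right. Place as right child of 49.
Insert 66: 66 > 30 → go right; 66 > 60 → go right; 66 > 64 → go right. Place as right child of 64.
Insert 9: 9 < 30 → go left; 9 > 1 → go right; 9 < 28 → go left; 9 < 27 → go left; 9 < 13 → go left. Place as left child of 13.
Insert 7: 7 < 30 → go left; 7 > 1 → go right; 7 < 28 → go left; 7 < 27 → go left; 7 < 13 → go left; 7 < 9 → go left. Place as left child of 9.
Insert 41: 41 > 30 → go right; 41 < 60 → go left; 41 < 49 → go left. Place as left child of 49.
Insert 20: 20 < 30 → go left; 20 > 1 → go right; 20 < 28 → go left; 20 < 27 → go left; 20 > 13 → go right. Place as right child of 13.
Insert 10: 10 < 30 → go left; 10 > 1 → go right; 10 < 28 → go left; 10 < 27 → go left; 10 < 13 → go left; 10 > 9 → go right. Place as right child of 9.
Insert 37: 37 > 30 → go right; 37 < 60 → go left; 37 < 49 → go left; 37 < 41 → go left. Place as left child of 41.
Insert 15: 15 < 30 → go left; 15 > 1 → go right; 15 < 28 → go left; 15 < 27 → go left; 15 > 13 → go right; 15 < 20 → go left. Place as left child of 20.
Insert 4: 4 < 30 → go left; 4 > 1 → go right; 4 < 28 → go left; 4 < 27 → go left; 4 < 13 → go left; 4 < 9 → go left; 4 < 7 → go left. Place as left child of 7.

Path to 13: 30 → 1 → 28 → 27 → 13
Path to 15: 30 → 1 → 28 → 27 → 13 → 20 → 15
13 lies on both paths and is an ancestor of the other node.

13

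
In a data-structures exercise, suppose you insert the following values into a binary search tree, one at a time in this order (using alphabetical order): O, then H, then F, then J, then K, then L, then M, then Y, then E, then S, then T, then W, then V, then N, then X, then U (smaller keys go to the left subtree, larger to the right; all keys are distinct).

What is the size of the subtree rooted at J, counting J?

O: root
H: left child of O (depth 1)
F: left child of H (depth 2)
J: right child of H (depth 2)
K: right child of J (depth 3)
L: right child of K (depth 4)
M: right child of L (depth 5)
Y: right child of O (depth 1)
E: left child of F (depth 3)
S: left child of Y (depth 2)
T: right child of S (depth 3)
W: right child of T (depth 4)
V: left child of W (depth 5)
N: right child of M (depth 6)
X: right child of W (depth 5)
U: left child of V (depth 6)

Subtree rooted at J contains: J, K, L, M, N — 5 nodes.

5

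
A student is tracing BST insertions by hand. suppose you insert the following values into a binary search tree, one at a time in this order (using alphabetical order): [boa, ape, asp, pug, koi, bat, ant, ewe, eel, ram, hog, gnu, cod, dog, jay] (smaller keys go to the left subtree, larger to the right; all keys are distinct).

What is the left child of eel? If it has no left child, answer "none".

boa: root
ape: left child of boa (depth 1)
asp: right child of ape (depth 2)
pug: right child of boa (depth 1)
koi: left child of pug (depth 2)
bat: right child of asp (depth 3)
ant: left child of ape (depth 2)
ewe: left child of koi (depth 3)
eel: left child of ewe (depth 4)
ram: right child of pug (depth 2)
hog: right child of ewe (depth 4)
gnu: left child of hog (depth 5)
cod: left child of eel (depth 5)
dog: right child of cod (depth 6)
jay: right child of hog (depth 5)

cod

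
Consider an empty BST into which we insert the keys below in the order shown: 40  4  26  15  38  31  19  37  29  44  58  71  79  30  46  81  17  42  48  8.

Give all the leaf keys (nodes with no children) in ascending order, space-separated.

8 17 30 37 42 48 81

Insert 40: tree is empty, so 40 becomes the root.
Insert 4: 4 < 40 → go left. Place as left child of 40.
Insert 26: 26 < 40 → go left; 26 > 4 → go right. Place as right child of 4.
Insert 15: 15 < 40 → go left; 15 > 4 → go right; 15 < 26 → go left. Place as left child of 26.
Insert 38: 38 < 40 → go left; 38 > 4 → go right; 38 > 26 → go right. Place as right child of 26.
Insert 31: 31 < 40 → go left; 31 > 4 → go right; 31 > 26 → go right; 31 < 38 → go left. Place as left child of 38.
Insert 19: 19 < 40 → go left; 19 > 4 → go right; 19 < 26 → go left; 19 > 15 → go right. Place as right child of 15.
Insert 37: 37 < 40 → go left; 37 > 4 → go right; 37 > 26 → go right; 37 < 38 → go left; 37 > 31 → go right. Place as right child of 31.
Insert 29: 29 < 40 → go left; 29 > 4 → go right; 29 > 26 → go right; 29 < 38 → go left; 29 < 31 → go left. Place as left child of 31.
Insert 44: 44 > 40 → go right. Place as right child of 40.
Insert 58: 58 > 40 → go right; 58 > 44 → go right. Place as right child of 44.
Insert 71: 71 > 40 → go right; 71 > 44 → go right; 71 > 58 → go right. Place as right child of 58.
Insert 79: 79 > 40 → go right; 79 > 44 → go right; 79 > 58 → go right; 79 > 71 → go right. Place as right child of 71.
Insert 30: 30 < 40 → go left; 30 > 4 → go right; 30 > 26 → go right; 30 < 38 → go left; 30 < 31 → go left; 30 > 29 → go right. Place as right child of 29.
Insert 46: 46 > 40 → go right; 46 > 44 → go right; 46 < 58 → go left. Place as left child of 58.
Insert 81: 81 > 40 → go right; 81 > 44 → go right; 81 > 58 → go right; 81 > 71 → go right; 81 > 79 → go right. Place as right child of 79.
Insert 17: 17 < 40 → go left; 17 > 4 → go right; 17 < 26 → go left; 17 > 15 → go right; 17 < 19 → go left. Place as left child of 19.
Insert 42: 42 > 40 → go right; 42 < 44 → go left. Place as left child of 44.
Insert 48: 48 > 40 → go right; 48 > 44 → go right; 48 < 58 → go left; 48 > 46 → go right. Place as right child of 46.
Insert 8: 8 < 40 → go left; 8 > 4 → go right; 8 < 26 → go left; 8 < 15 → go left. Place as left child of 15.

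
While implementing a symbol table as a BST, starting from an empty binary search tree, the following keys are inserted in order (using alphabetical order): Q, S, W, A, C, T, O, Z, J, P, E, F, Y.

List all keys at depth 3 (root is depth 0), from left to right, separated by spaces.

O T Z

Insert Q: tree is empty, so Q becomes the root.
Insert S: S > Q → go right. Place as right child of Q.
Insert W: W > Q → go right; W > S → go right. Place as right child of S.
Insert A: A < Q → go left. Place as left child of Q.
Insert C: C < Q → go left; C > A → go right. Place as right child of A.
Insert T: T > Q → go right; T > S → go right; T < W → go left. Place as left child of W.
Insert O: O < Q → go left; O > A → go right; O > C → go right. Place as right child of C.
Insert Z: Z > Q → go right; Z > S → go right; Z > W → go right. Place as right child of W.
Insert J: J < Q → go left; J > A → go right; J > C → go right; J < O → go left. Place as left child of O.
Insert P: P < Q → go left; P > A → go right; P > C → go right; P > O → go right. Place as right child of O.
Insert E: E < Q → go left; E > A → go right; E > C → go right; E < O → go left; E < J → go left. Place as left child of J.
Insert F: F < Q → go left; F > A → go right; F > C → go right; F < O → go left; F < J → go left; F > E → go right. Place as right child of E.
Insert Y: Y > Q → go right; Y > S → go right; Y > W → go right; Y < Z → go left. Place as left child of Z.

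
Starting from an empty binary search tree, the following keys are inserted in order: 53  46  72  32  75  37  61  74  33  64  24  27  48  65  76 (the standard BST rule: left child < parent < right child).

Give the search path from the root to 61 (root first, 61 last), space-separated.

53 72 61

Insert 53: tree is empty, so 53 becomes the root.
Insert 46: 46 < 53 → go left. Place as left child of 53.
Insert 72: 72 > 53 → go right. Place as right child of 53.
Insert 32: 32 < 53 → go left; 32 < 46 → go left. Place as left child of 46.
Insert 75: 75 > 53 → go right; 75 > 72 → go right. Place as right child of 72.
Insert 37: 37 < 53 → go left; 37 < 46 → go left; 37 > 32 → go right. Place as right child of 32.
Insert 61: 61 > 53 → go right; 61 < 72 → go left. Place as left child of 72.
Insert 74: 74 > 53 → go right; 74 > 72 → go right; 74 < 75 → go left. Place as left child of 75.
Insert 33: 33 < 53 → go left; 33 < 46 → go left; 33 > 32 → go right; 33 < 37 → go left. Place as left child of 37.
Insert 64: 64 > 53 → go right; 64 < 72 → go left; 64 > 61 → go right. Place as right child of 61.
Insert 24: 24 < 53 → go left; 24 < 46 → go left; 24 < 32 → go left. Place as left child of 32.
Insert 27: 27 < 53 → go left; 27 < 46 → go left; 27 < 32 → go left; 27 > 24 → go right. Place as right child of 24.
Insert 48: 48 < 53 → go left; 48 > 46 → go right. Place as right child of 46.
Insert 65: 65 > 53 → go right; 65 < 72 → go left; 65 > 61 → go right; 65 > 64 → go right. Place as right child of 64.
Insert 76: 76 > 53 → go right; 76 > 72 → go right; 76 > 75 → go right. Place as right child of 75.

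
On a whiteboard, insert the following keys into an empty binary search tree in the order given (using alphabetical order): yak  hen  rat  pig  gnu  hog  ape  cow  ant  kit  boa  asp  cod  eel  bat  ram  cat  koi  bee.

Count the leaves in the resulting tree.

Resulting structure (node: left, right):
  yak: L=hen, R=–
  hen: L=gnu, R=rat
  rat: L=pig, R=–
  pig: L=hog, R=ram
  gnu: L=ape, R=–
  hog: L=–, R=kit
  ape: L=ant, R=cow
  cow: L=boa, R=eel
  ant: L=–, R=–
  kit: L=–, R=koi
  boa: L=asp, R=cod
  asp: L=–, R=bat
  cod: L=cat, R=–
  eel: L=–, R=–
  bat: L=–, R=bee
  ram: L=–, R=–
  cat: L=–, R=–
  koi: L=–, R=–
  bee: L=–, R=–

Leaves: ant, bee, cat, eel, koi, ram — 6 in total.

6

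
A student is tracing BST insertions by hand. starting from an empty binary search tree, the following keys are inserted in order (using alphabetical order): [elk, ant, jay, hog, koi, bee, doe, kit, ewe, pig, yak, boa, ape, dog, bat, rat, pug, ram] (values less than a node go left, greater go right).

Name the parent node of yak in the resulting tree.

elk: root
ant: left child of elk (depth 1)
jay: right child of elk (depth 1)
hog: left child of jay (depth 2)
koi: right child of jay (depth 2)
bee: right child of ant (depth 2)
doe: right child of bee (depth 3)
kit: left child of koi (depth 3)
ewe: left child of hog (depth 3)
pig: right child of koi (depth 3)
yak: right child of pig (depth 4)
boa: left child of doe (depth 4)
ape: left child of bee (depth 3)
dog: right child of doe (depth 4)
bat: right child of ape (depth 4)
rat: left child of yak (depth 5)
pug: left child of rat (depth 6)
ram: right child of pug (depth 7)

pig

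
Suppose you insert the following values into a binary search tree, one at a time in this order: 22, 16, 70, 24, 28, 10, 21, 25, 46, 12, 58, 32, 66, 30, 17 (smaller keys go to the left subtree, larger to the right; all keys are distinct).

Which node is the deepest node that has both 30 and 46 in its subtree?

Resulting structure (node: left, right):
  22: L=16, R=70
  16: L=10, R=21
  70: L=24, R=–
  24: L=–, R=28
  28: L=25, R=46
  10: L=–, R=12
  21: L=17, R=–
  25: L=–, R=–
  46: L=32, R=58
  12: L=–, R=–
  58: L=–, R=66
  32: L=30, R=–
  66: L=–, R=–
  30: L=–, R=–
  17: L=–, R=–

Path to 30: 22 → 70 → 24 → 28 → 46 → 32 → 30
Path to 46: 22 → 70 → 24 → 28 → 46
46 lies on both paths and is an ancestor of the other node.

46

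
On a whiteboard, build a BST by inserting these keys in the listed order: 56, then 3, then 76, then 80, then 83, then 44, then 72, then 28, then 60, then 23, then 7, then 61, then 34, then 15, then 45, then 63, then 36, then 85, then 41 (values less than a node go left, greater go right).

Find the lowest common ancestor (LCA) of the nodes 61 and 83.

76

Insert 56: tree is empty, so 56 becomes the root.
Insert 3: 3 < 56 → go left. Place as left child of 56.
Insert 76: 76 > 56 → go right. Place as right child of 56.
Insert 80: 80 > 56 → go right; 80 > 76 → go right. Place as right child of 76.
Insert 83: 83 > 56 → go right; 83 > 76 → go right; 83 > 80 → go right. Place as right child of 80.
Insert 44: 44 < 56 → go left; 44 > 3 → go right. Place as right child of 3.
Insert 72: 72 > 56 → go right; 72 < 76 → go left. Place as left child of 76.
Insert 28: 28 < 56 → go left; 28 > 3 → go right; 28 < 44 → go left. Place as left child of 44.
Insert 60: 60 > 56 → go right; 60 < 76 → go left; 60 < 72 → go left. Place as left child of 72.
Insert 23: 23 < 56 → go left; 23 > 3 → go right; 23 < 44 → go left; 23 < 28 → go left. Place as left child of 28.
Insert 7: 7 < 56 → go left; 7 > 3 → go right; 7 < 44 → go left; 7 < 28 → go left; 7 < 23 → go left. Place as left child of 23.
Insert 61: 61 > 56 → go right; 61 < 76 → go left; 61 < 72 → go left; 61 > 60 → go right. Place as right child of 60.
Insert 34: 34 < 56 → go left; 34 > 3 → go right; 34 < 44 → go left; 34 > 28 → go right. Place as right child of 28.
Insert 15: 15 < 56 → go left; 15 > 3 → go right; 15 < 44 → go left; 15 < 28 → go left; 15 < 23 → go left; 15 > 7 → go right. Place as right child of 7.
Insert 45: 45 < 56 → go left; 45 > 3 → go right; 45 > 44 → go right. Place as right child of 44.
Insert 63: 63 > 56 → go right; 63 < 76 → go left; 63 < 72 → go left; 63 > 60 → go right; 63 > 61 → go right. Place as right child of 61.
Insert 36: 36 < 56 → go left; 36 > 3 → go right; 36 < 44 → go left; 36 > 28 → go right; 36 > 34 → go right. Place as right child of 34.
Insert 85: 85 > 56 → go right; 85 > 76 → go right; 85 > 80 → go right; 85 > 83 → go right. Place as right child of 83.
Insert 41: 41 < 56 → go left; 41 > 3 → go right; 41 < 44 → go left; 41 > 28 → go right; 41 > 34 → go right; 41 > 36 → go right. Place as right child of 36.

Path to 61: 56 → 76 → 72 → 60 → 61
Path to 83: 56 → 76 → 80 → 83
The paths share a prefix ending at 76, then split left and right.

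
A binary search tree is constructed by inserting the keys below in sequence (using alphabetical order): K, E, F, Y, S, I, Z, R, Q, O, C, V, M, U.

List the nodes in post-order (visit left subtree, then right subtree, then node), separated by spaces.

K: root
E: left child of K (depth 1)
F: right child of E (depth 2)
Y: right child of K (depth 1)
S: left child of Y (depth 2)
I: right child of F (depth 3)
Z: right child of Y (depth 2)
R: left child of S (depth 3)
Q: left child of R (depth 4)
O: left child of Q (depth 5)
C: left child of E (depth 2)
V: right child of S (depth 3)
M: left child of O (depth 6)
U: left child of V (depth 4)

C I F E M O Q R U V S Z Y K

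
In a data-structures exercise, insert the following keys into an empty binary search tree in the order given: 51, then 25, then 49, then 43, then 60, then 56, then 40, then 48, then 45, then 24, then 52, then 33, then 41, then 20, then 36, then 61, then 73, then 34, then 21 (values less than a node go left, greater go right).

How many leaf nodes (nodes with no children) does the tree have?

6

Insert 51: tree is empty, so 51 becomes the root.
Insert 25: 25 < 51 → go left. Place as left child of 51.
Insert 49: 49 < 51 → go left; 49 > 25 → go right. Place as right child of 25.
Insert 43: 43 < 51 → go left; 43 > 25 → go right; 43 < 49 → go left. Place as left child of 49.
Insert 60: 60 > 51 → go right. Place as right child of 51.
Insert 56: 56 > 51 → go right; 56 < 60 → go left. Place as left child of 60.
Insert 40: 40 < 51 → go left; 40 > 25 → go right; 40 < 49 → go left; 40 < 43 → go left. Place as left child of 43.
Insert 48: 48 < 51 → go left; 48 > 25 → go right; 48 < 49 → go left; 48 > 43 → go right. Place as right child of 43.
Insert 45: 45 < 51 → go left; 45 > 25 → go right; 45 < 49 → go left; 45 > 43 → go right; 45 < 48 → go left. Place as left child of 48.
Insert 24: 24 < 51 → go left; 24 < 25 → go left. Place as left child of 25.
Insert 52: 52 > 51 → go right; 52 < 60 → go left; 52 < 56 → go left. Place as left child of 56.
Insert 33: 33 < 51 → go left; 33 > 25 → go right; 33 < 49 → go left; 33 < 43 → go left; 33 < 40 → go left. Place as left child of 40.
Insert 41: 41 < 51 → go left; 41 > 25 → go right; 41 < 49 → go left; 41 < 43 → go left; 41 > 40 → go right. Place as right child of 40.
Insert 20: 20 < 51 → go left; 20 < 25 → go left; 20 < 24 → go left. Place as left child of 24.
Insert 36: 36 < 51 → go left; 36 > 25 → go right; 36 < 49 → go left; 36 < 43 → go left; 36 < 40 → go left; 36 > 33 → go right. Place as right child of 33.
Insert 61: 61 > 51 → go right; 61 > 60 → go right. Place as right child of 60.
Insert 73: 73 > 51 → go right; 73 > 60 → go right; 73 > 61 → go right. Place as right child of 61.
Insert 34: 34 < 51 → go left; 34 > 25 → go right; 34 < 49 → go left; 34 < 43 → go left; 34 < 40 → go left; 34 > 33 → go right; 34 < 36 → go left. Place as left child of 36.
Insert 21: 21 < 51 → go left; 21 < 25 → go left; 21 < 24 → go left; 21 > 20 → go right. Place as right child of 20.

Leaves: 21, 34, 41, 45, 52, 73 — 6 in total.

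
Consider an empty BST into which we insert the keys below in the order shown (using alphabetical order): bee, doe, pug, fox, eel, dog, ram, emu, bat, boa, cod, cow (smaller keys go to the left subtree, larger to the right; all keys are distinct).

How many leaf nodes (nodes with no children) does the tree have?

bee: root
doe: right child of bee (depth 1)
pug: right child of doe (depth 2)
fox: left child of pug (depth 3)
eel: left child of fox (depth 4)
dog: left child of eel (depth 5)
ram: right child of pug (depth 3)
emu: right child of eel (depth 5)
bat: left child of bee (depth 1)
boa: left child of doe (depth 2)
cod: right child of boa (depth 3)
cow: right child of cod (depth 4)

Leaves: bat, cow, dog, emu, ram — 5 in total.

5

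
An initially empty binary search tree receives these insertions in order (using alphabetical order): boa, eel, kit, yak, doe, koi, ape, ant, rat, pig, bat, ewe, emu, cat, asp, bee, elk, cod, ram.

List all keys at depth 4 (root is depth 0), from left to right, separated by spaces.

boa: root
eel: right child of boa (depth 1)
kit: right child of eel (depth 2)
yak: right child of kit (depth 3)
doe: left child of eel (depth 2)
koi: left child of yak (depth 4)
ape: left child of boa (depth 1)
ant: left child of ape (depth 2)
rat: right child of koi (depth 5)
pig: left child of rat (depth 6)
bat: right child of ape (depth 2)
ewe: left child of kit (depth 3)
emu: left child of ewe (depth 4)
cat: left child of doe (depth 3)
asp: left child of bat (depth 3)
bee: right child of bat (depth 3)
elk: left child of emu (depth 5)
cod: right child of cat (depth 4)
ram: right child of pig (depth 7)

cod emu koi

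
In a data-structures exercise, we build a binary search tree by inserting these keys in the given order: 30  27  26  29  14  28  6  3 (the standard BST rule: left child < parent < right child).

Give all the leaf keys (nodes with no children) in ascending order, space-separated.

30: root
27: left child of 30 (depth 1)
26: left child of 27 (depth 2)
29: right child of 27 (depth 2)
14: left child of 26 (depth 3)
28: left child of 29 (depth 3)
6: left child of 14 (depth 4)
3: left child of 6 (depth 5)

3 28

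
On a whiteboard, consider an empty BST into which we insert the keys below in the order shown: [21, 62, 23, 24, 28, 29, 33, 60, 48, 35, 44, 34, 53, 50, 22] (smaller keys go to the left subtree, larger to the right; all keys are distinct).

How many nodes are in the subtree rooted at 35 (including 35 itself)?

3

Insert 21: tree is empty, so 21 becomes the root.
Insert 62: 62 > 21 → go right. Place as right child of 21.
Insert 23: 23 > 21 → go right; 23 < 62 → go left. Place as left child of 62.
Insert 24: 24 > 21 → go right; 24 < 62 → go left; 24 > 23 → go right. Place as right child of 23.
Insert 28: 28 > 21 → go right; 28 < 62 → go left; 28 > 23 → go right; 28 > 24 → go right. Place as right child of 24.
Insert 29: 29 > 21 → go right; 29 < 62 → go left; 29 > 23 → go right; 29 > 24 → go right; 29 > 28 → go right. Place as right child of 28.
Insert 33: 33 > 21 → go right; 33 < 62 → go left; 33 > 23 → go right; 33 > 24 → go right; 33 > 28 → go right; 33 > 29 → go right. Place as right child of 29.
Insert 60: 60 > 21 → go right; 60 < 62 → go left; 60 > 23 → go right; 60 > 24 → go right; 60 > 28 → go right; 60 > 29 → go right; 60 > 33 → go right. Place as right child of 33.
Insert 48: 48 > 21 → go right; 48 < 62 → go left; 48 > 23 → go right; 48 > 24 → go right; 48 > 28 → go right; 48 > 29 → go right; 48 > 33 → go right; 48 < 60 → go left. Place as left child of 60.
Insert 35: 35 > 21 → go right; 35 < 62 → go left; 35 > 23 → go right; 35 > 24 → go right; 35 > 28 → go right; 35 > 29 → go right; 35 > 33 → go right; 35 < 60 → go left; 35 < 48 → go left. Place as left child of 48.
Insert 44: 44 > 21 → go right; 44 < 62 → go left; 44 > 23 → go right; 44 > 24 → go right; 44 > 28 → go right; 44 > 29 → go right; 44 > 33 → go right; 44 < 60 → go left; 44 < 48 → go left; 44 > 35 → go right. Place as right child of 35.
Insert 34: 34 > 21 → go right; 34 < 62 → go left; 34 > 23 → go right; 34 > 24 → go right; 34 > 28 → go right; 34 > 29 → go right; 34 > 33 → go right; 34 < 60 → go left; 34 < 48 → go left; 34 < 35 → go left. Place as left child of 35.
Insert 53: 53 > 21 → go right; 53 < 62 → go left; 53 > 23 → go right; 53 > 24 → go right; 53 > 28 → go right; 53 > 29 → go right; 53 > 33 → go right; 53 < 60 → go left; 53 > 48 → go right. Place as right child of 48.
Insert 50: 50 > 21 → go right; 50 < 62 → go left; 50 > 23 → go right; 50 > 24 → go right; 50 > 28 → go right; 50 > 29 → go right; 50 > 33 → go right; 50 < 60 → go left; 50 > 48 → go right; 50 < 53 → go left. Place as left child of 53.
Insert 22: 22 > 21 → go right; 22 < 62 → go left; 22 < 23 → go left. Place as left child of 23.

Subtree rooted at 35 contains: 35, 34, 44 — 3 nodes.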